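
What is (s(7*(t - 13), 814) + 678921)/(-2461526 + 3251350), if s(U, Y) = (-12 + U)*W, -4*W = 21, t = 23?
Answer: 1357233/1579648 ≈ 0.85920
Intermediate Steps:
W = -21/4 (W = -¼*21 = -21/4 ≈ -5.2500)
s(U, Y) = 63 - 21*U/4 (s(U, Y) = (-12 + U)*(-21/4) = 63 - 21*U/4)
(s(7*(t - 13), 814) + 678921)/(-2461526 + 3251350) = ((63 - 147*(23 - 13)/4) + 678921)/(-2461526 + 3251350) = ((63 - 147*10/4) + 678921)/789824 = ((63 - 21/4*70) + 678921)*(1/789824) = ((63 - 735/2) + 678921)*(1/789824) = (-609/2 + 678921)*(1/789824) = (1357233/2)*(1/789824) = 1357233/1579648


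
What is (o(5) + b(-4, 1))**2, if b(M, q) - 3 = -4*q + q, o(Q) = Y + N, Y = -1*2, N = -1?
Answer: 9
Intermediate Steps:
Y = -2
o(Q) = -3 (o(Q) = -2 - 1 = -3)
b(M, q) = 3 - 3*q (b(M, q) = 3 + (-4*q + q) = 3 - 3*q)
(o(5) + b(-4, 1))**2 = (-3 + (3 - 3*1))**2 = (-3 + (3 - 3))**2 = (-3 + 0)**2 = (-3)**2 = 9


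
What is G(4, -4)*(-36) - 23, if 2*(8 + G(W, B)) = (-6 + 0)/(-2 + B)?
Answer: 247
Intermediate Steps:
G(W, B) = -8 - 3/(-2 + B) (G(W, B) = -8 + ((-6 + 0)/(-2 + B))/2 = -8 + (-6/(-2 + B))/2 = -8 - 3/(-2 + B))
G(4, -4)*(-36) - 23 = ((13 - 8*(-4))/(-2 - 4))*(-36) - 23 = ((13 + 32)/(-6))*(-36) - 23 = -⅙*45*(-36) - 23 = -15/2*(-36) - 23 = 270 - 23 = 247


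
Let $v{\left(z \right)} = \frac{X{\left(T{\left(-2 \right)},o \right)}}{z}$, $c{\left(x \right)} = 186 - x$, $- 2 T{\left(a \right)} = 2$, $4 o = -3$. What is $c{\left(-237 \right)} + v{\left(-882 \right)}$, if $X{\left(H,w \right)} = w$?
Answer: $\frac{497449}{1176} \approx 423.0$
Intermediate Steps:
$o = - \frac{3}{4}$ ($o = \frac{1}{4} \left(-3\right) = - \frac{3}{4} \approx -0.75$)
$T{\left(a \right)} = -1$ ($T{\left(a \right)} = \left(- \frac{1}{2}\right) 2 = -1$)
$v{\left(z \right)} = - \frac{3}{4 z}$
$c{\left(-237 \right)} + v{\left(-882 \right)} = \left(186 - -237\right) - \frac{3}{4 \left(-882\right)} = \left(186 + 237\right) - - \frac{1}{1176} = 423 + \frac{1}{1176} = \frac{497449}{1176}$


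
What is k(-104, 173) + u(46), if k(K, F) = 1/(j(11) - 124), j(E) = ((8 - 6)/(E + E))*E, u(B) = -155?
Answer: -19066/123 ≈ -155.01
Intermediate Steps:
j(E) = 1 (j(E) = (2/((2*E)))*E = (2*(1/(2*E)))*E = E/E = 1)
k(K, F) = -1/123 (k(K, F) = 1/(1 - 124) = 1/(-123) = -1/123)
k(-104, 173) + u(46) = -1/123 - 155 = -19066/123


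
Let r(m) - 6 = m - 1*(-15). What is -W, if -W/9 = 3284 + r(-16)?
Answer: 29601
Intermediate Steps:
r(m) = 21 + m (r(m) = 6 + (m - 1*(-15)) = 6 + (m + 15) = 6 + (15 + m) = 21 + m)
W = -29601 (W = -9*(3284 + (21 - 16)) = -9*(3284 + 5) = -9*3289 = -29601)
-W = -1*(-29601) = 29601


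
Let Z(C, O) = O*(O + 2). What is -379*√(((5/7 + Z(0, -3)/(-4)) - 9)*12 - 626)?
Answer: -379*I*√35987/7 ≈ -10271.0*I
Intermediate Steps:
Z(C, O) = O*(2 + O)
-379*√(((5/7 + Z(0, -3)/(-4)) - 9)*12 - 626) = -379*√(((5/7 - 3*(2 - 3)/(-4)) - 9)*12 - 626) = -379*√(((5*(⅐) - 3*(-1)*(-¼)) - 9)*12 - 626) = -379*√(((5/7 + 3*(-¼)) - 9)*12 - 626) = -379*√(((5/7 - ¾) - 9)*12 - 626) = -379*√((-1/28 - 9)*12 - 626) = -379*√(-253/28*12 - 626) = -379*√(-759/7 - 626) = -379*I*√35987/7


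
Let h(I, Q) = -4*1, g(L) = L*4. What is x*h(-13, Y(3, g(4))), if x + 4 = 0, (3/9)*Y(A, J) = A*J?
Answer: 16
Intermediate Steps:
g(L) = 4*L
Y(A, J) = 3*A*J (Y(A, J) = 3*(A*J) = 3*A*J)
h(I, Q) = -4
x = -4 (x = -4 + 0 = -4)
x*h(-13, Y(3, g(4))) = -4*(-4) = 16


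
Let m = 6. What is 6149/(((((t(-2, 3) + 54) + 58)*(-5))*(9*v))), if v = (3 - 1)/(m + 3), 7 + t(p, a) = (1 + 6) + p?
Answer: -559/100 ≈ -5.5900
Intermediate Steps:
t(p, a) = p (t(p, a) = -7 + ((1 + 6) + p) = -7 + (7 + p) = p)
v = 2/9 (v = (3 - 1)/(6 + 3) = 2/9 ≈ 0.22222)
6149/(((((t(-2, 3) + 54) + 58)*(-5))*(9*v))) = 6149/(((((-2 + 54) + 58)*(-5))*(9*(2/9)))) = 6149/((((52 + 58)*(-5))*2)) = 6149/(((110*(-5))*2)) = 6149/((-550*2)) = 6149/(-1100) = 6149*(-1/1100) = -559/100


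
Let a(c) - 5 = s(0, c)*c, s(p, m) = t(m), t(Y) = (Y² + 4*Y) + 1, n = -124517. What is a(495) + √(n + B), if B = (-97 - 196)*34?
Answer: 122267975 + I*√134479 ≈ 1.2227e+8 + 366.71*I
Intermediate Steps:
t(Y) = 1 + Y² + 4*Y
B = -9962 (B = -293*34 = -9962)
s(p, m) = 1 + m² + 4*m
a(c) = 5 + c*(1 + c² + 4*c) (a(c) = 5 + (1 + c² + 4*c)*c = 5 + c*(1 + c² + 4*c))
a(495) + √(n + B) = (5 + 495*(1 + 495² + 4*495)) + √(-124517 - 9962) = (5 + 495*(1 + 245025 + 1980)) + √(-134479) = (5 + 495*247006) + I*√134479 = (5 + 122267970) + I*√134479 = 122267975 + I*√134479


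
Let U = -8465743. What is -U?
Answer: 8465743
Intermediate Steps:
-U = -1*(-8465743) = 8465743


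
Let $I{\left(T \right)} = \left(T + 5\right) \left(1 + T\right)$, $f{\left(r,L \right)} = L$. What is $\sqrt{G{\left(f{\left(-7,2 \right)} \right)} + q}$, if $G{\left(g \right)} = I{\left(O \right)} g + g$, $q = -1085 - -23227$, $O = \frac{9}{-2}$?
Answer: $\frac{\sqrt{88562}}{2} \approx 148.8$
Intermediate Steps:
$O = - \frac{9}{2}$ ($O = 9 \left(- \frac{1}{2}\right) = - \frac{9}{2} \approx -4.5$)
$q = 22142$ ($q = -1085 + 23227 = 22142$)
$I{\left(T \right)} = \left(1 + T\right) \left(5 + T\right)$ ($I{\left(T \right)} = \left(5 + T\right) \left(1 + T\right) = \left(1 + T\right) \left(5 + T\right)$)
$G{\left(g \right)} = - \frac{3 g}{4}$ ($G{\left(g \right)} = \left(5 + \left(- \frac{9}{2}\right)^{2} + 6 \left(- \frac{9}{2}\right)\right) g + g = \left(5 + \frac{81}{4} - 27\right) g + g = - \frac{7 g}{4} + g = - \frac{3 g}{4}$)
$\sqrt{G{\left(f{\left(-7,2 \right)} \right)} + q} = \sqrt{\left(- \frac{3}{4}\right) 2 + 22142} = \sqrt{- \frac{3}{2} + 22142} = \sqrt{\frac{44281}{2}} = \frac{\sqrt{88562}}{2}$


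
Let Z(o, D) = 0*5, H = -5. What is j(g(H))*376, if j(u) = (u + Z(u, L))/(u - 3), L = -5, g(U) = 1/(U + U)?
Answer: 376/31 ≈ 12.129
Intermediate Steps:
g(U) = 1/(2*U)
Z(o, D) = 0
j(u) = u/(-3 + u) (j(u) = (u + 0)/(u - 3) = u/(-3 + u))
j(g(H))*376 = (((½)/(-5))/(-3 + (½)/(-5)))*376 = (((½)*(-⅕))/(-3 + (½)*(-⅕)))*376 = -1/(10*(-3 - ⅒))*376 = -1/(10*(-31/10))*376 = -⅒*(-10/31)*376 = (1/31)*376 = 376/31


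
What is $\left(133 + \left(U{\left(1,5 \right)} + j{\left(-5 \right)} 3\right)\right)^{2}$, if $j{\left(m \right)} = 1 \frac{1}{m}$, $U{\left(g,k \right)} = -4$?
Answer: $\frac{412164}{25} \approx 16487.0$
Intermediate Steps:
$j{\left(m \right)} = \frac{1}{m}$
$\left(133 + \left(U{\left(1,5 \right)} + j{\left(-5 \right)} 3\right)\right)^{2} = \left(133 - \left(4 - \frac{1}{-5} \cdot 3\right)\right)^{2} = \left(133 - \frac{23}{5}\right)^{2} = \left(\frac{642}{5}\right)^{2} = \frac{412164}{25}$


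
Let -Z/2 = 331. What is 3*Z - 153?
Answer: -2139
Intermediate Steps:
Z = -662 (Z = -2*331 = -662)
3*Z - 153 = 3*(-662) - 153 = -1986 - 153 = -2139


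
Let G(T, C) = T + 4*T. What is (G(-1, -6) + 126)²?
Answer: 14641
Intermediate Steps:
G(T, C) = 5*T
(G(-1, -6) + 126)² = (5*(-1) + 126)² = (-5 + 126)² = 121² = 14641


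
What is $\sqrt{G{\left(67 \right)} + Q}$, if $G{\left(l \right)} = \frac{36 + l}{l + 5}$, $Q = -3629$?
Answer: $\frac{i \sqrt{522370}}{12} \approx 60.229 i$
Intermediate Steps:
$G{\left(l \right)} = \frac{36 + l}{5 + l}$
$\sqrt{G{\left(67 \right)} + Q} = \sqrt{\frac{36 + 67}{5 + 67} - 3629} = \sqrt{\frac{1}{72} \cdot 103 - 3629} = \sqrt{\frac{103}{72} - 3629} = \sqrt{- \frac{261185}{72}} = \frac{i \sqrt{522370}}{12}$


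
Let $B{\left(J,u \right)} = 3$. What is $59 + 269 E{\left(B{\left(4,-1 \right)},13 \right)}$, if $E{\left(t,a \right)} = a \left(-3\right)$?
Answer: $-10432$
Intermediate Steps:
$E{\left(t,a \right)} = - 3 a$
$59 + 269 E{\left(B{\left(4,-1 \right)},13 \right)} = 59 + 269 \left(\left(-3\right) 13\right) = 59 + 269 \left(-39\right) = 59 - 10491 = -10432$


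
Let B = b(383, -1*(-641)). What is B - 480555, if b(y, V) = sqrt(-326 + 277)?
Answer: -480555 + 7*I ≈ -4.8056e+5 + 7.0*I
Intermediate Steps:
b(y, V) = 7*I (b(y, V) = sqrt(-49) = 7*I)
B = 7*I ≈ 7.0*I
B - 480555 = 7*I - 480555 = -480555 + 7*I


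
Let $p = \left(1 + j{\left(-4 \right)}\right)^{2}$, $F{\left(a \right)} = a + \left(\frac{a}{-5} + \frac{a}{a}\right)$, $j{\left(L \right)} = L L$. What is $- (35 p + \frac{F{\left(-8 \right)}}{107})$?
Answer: $- \frac{5411498}{535} \approx -10115.0$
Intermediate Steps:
$j{\left(L \right)} = L^{2}$
$F{\left(a \right)} = 1 + \frac{4 a}{5}$ ($F{\left(a \right)} = a + \left(a \left(- \frac{1}{5}\right) + 1\right) = a - \left(-1 + \frac{a}{5}\right) = 1 + \frac{4 a}{5}$)
$p = 289$ ($p = \left(1 + \left(-4\right)^{2}\right)^{2} = \left(1 + 16\right)^{2} = 17^{2} = 289$)
$- (35 p + \frac{F{\left(-8 \right)}}{107}) = - (35 \cdot 289 + \frac{1 + \frac{4}{5} \left(-8\right)}{107}) = - (10115 + \left(1 - \frac{32}{5}\right) \frac{1}{107}) = - (10115 - \frac{27}{535}) = \left(-1\right) \frac{5411498}{535} = - \frac{5411498}{535}$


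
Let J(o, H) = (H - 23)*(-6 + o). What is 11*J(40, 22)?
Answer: -374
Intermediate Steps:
J(o, H) = (-23 + H)*(-6 + o)
11*J(40, 22) = 11*(138 - 23*40 - 6*22 + 22*40) = 11*(138 - 920 - 132 + 880) = 11*(-34) = -374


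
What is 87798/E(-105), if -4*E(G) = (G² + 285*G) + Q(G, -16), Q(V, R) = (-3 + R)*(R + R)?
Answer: 87798/4573 ≈ 19.199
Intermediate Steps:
Q(V, R) = 2*R*(-3 + R) (Q(V, R) = (-3 + R)*(2*R) = 2*R*(-3 + R))
E(G) = -152 - 285*G/4 - G²/4 (E(G) = -((G² + 285*G) + 2*(-16)*(-3 - 16))/4 = -((G² + 285*G) + 2*(-16)*(-19))/4 = -((G² + 285*G) + 608)/4 = -(608 + G² + 285*G)/4 = -152 - 285*G/4 - G²/4)
87798/E(-105) = 87798/(-152 - 285/4*(-105) - ¼*(-105)²) = 87798/(-152 + 29925/4 - ¼*11025) = 87798/(-152 + 29925/4 - 11025/4) = 87798/4573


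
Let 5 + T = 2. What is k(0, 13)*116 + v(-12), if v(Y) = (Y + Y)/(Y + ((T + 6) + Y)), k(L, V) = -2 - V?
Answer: -12172/7 ≈ -1738.9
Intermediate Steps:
T = -3 (T = -5 + 2 = -3)
v(Y) = 2*Y/(3 + 2*Y) (v(Y) = (Y + Y)/(Y + ((-3 + 6) + Y)) = (2*Y)/(Y + (3 + Y)) = (2*Y)/(3 + 2*Y) = 2*Y/(3 + 2*Y))
k(0, 13)*116 + v(-12) = (-2 - 1*13)*116 + 2*(-12)/(3 + 2*(-12)) = (-2 - 13)*116 + 2*(-12)/(3 - 24) = -15*116 + 2*(-12)/(-21) = -1740 + 2*(-12)*(-1/21) = -1740 + 8/7 = -12172/7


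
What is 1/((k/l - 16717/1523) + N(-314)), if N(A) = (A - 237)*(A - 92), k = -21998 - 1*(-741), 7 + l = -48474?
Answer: 73836563/16516904080012 ≈ 4.4704e-6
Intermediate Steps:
l = -48481 (l = -7 - 48474 = -48481)
k = -21257 (k = -21998 + 741 = -21257)
N(A) = (-237 + A)*(-92 + A)
1/((k/l - 16717/1523) + N(-314)) = 1/((-21257/(-48481) - 16717/1523) + (21804 + (-314)² - 329*(-314))) = 1/((-21257*(-1/48481) - 16717*1/1523) + (21804 + 98596 + 103306)) = 1/((21257/48481 - 16717/1523) + 223706) = 1/(-778082466/73836563 + 223706) = 1/(16516904080012/73836563) = 73836563/16516904080012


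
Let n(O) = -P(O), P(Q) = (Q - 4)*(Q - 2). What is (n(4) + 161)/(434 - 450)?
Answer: -161/16 ≈ -10.063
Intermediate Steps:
P(Q) = (-4 + Q)*(-2 + Q)
n(O) = -8 - O² + 6*O (n(O) = -(8 + O² - 6*O) = -8 - O² + 6*O)
(n(4) + 161)/(434 - 450) = ((-8 - 1*4² + 6*4) + 161)/(434 - 450) = ((-8 - 1*16 + 24) + 161)/(-16) = ((-8 - 16 + 24) + 161)*(-1/16) = (0 + 161)*(-1/16) = 161*(-1/16) = -161/16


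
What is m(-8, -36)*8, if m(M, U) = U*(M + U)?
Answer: 12672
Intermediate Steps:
m(-8, -36)*8 = -36*(-8 - 36)*8 = -36*(-44)*8 = 1584*8 = 12672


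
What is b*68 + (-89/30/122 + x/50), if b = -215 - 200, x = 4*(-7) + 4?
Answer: -516435229/18300 ≈ -28221.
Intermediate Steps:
x = -24 (x = -28 + 4 = -24)
b = -415
b*68 + (-89/30/122 + x/50) = -415*68 + (-89/30/122 - 24/50) = -28220 + (-89*1/30*(1/122) - 24*1/50) = -28220 + (-89/30*1/122 - 12/25) = -28220 + (-89/3660 - 12/25) = -28220 - 9229/18300 = -516435229/18300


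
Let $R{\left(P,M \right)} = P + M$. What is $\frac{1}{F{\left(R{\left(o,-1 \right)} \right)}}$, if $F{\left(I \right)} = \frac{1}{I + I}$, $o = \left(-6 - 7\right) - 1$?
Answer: $-30$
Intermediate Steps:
$o = -14$ ($o = -13 - 1 = -14$)
$R{\left(P,M \right)} = M + P$
$F{\left(I \right)} = \frac{1}{2 I}$
$\frac{1}{F{\left(R{\left(o,-1 \right)} \right)}} = \frac{1}{\frac{1}{2} \frac{1}{-1 - 14}} = \frac{1}{\frac{1}{2} \frac{1}{-15}} = \frac{1}{\frac{1}{2} \left(- \frac{1}{15}\right)} = \frac{1}{- \frac{1}{30}} = -30$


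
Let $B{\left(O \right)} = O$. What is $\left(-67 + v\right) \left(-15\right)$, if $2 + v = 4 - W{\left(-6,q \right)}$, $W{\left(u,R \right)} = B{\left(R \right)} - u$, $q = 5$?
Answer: $1140$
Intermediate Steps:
$W{\left(u,R \right)} = R - u$
$v = -9$ ($v = -2 + \left(4 - \left(5 - -6\right)\right) = -2 + \left(4 - \left(5 + 6\right)\right) = -2 + \left(4 - 11\right) = -2 - 7 = -9$)
$\left(-67 + v\right) \left(-15\right) = \left(-67 - 9\right) \left(-15\right) = \left(-76\right) \left(-15\right) = 1140$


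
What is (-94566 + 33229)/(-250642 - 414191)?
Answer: 61337/664833 ≈ 0.092259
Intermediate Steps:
(-94566 + 33229)/(-250642 - 414191) = -61337/(-664833) = -61337*(-1/664833) = 61337/664833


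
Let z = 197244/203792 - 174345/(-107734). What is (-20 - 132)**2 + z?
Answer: 1074814963109/46515524 ≈ 23107.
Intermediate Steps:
z = 120296613/46515524 (z = 197244*(1/203792) - 174345*(-1/107734) = 49311/50948 + 2955/1826 = 120296613/46515524 ≈ 2.5862)
(-20 - 132)**2 + z = (-20 - 132)**2 + 120296613/46515524 = (-152)**2 + 120296613/46515524 = 23104 + 120296613/46515524 = 1074814963109/46515524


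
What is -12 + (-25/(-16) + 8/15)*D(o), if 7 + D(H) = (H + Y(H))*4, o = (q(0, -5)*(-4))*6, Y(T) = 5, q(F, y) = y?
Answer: 245099/240 ≈ 1021.2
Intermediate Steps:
o = 120 (o = -5*(-4)*6 = 20*6 = 120)
D(H) = 13 + 4*H (D(H) = -7 + (H + 5)*4 = -7 + (5 + H)*4 = -7 + (20 + 4*H) = 13 + 4*H)
-12 + (-25/(-16) + 8/15)*D(o) = -12 + (-25/(-16) + 8/15)*(13 + 4*120) = -12 + (-25*(-1/16) + 8*(1/15))*(13 + 480) = -12 + (25/16 + 8/15)*493 = -12 + (503/240)*493 = -12 + 247979/240 = 245099/240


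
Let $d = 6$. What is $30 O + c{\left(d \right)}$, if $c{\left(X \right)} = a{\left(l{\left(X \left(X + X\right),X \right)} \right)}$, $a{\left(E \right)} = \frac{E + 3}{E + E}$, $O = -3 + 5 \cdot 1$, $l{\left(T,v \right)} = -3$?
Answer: $60$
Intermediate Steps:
$O = 2$ ($O = -3 + 5 = 2$)
$a{\left(E \right)} = \frac{3 + E}{2 E}$
$c{\left(X \right)} = 0$ ($c{\left(X \right)} = \frac{3 - 3}{2 \left(-3\right)} = \frac{1}{2} \left(- \frac{1}{3}\right) 0 = 0$)
$30 O + c{\left(d \right)} = 30 \cdot 2 + 0 = 60 + 0 = 60$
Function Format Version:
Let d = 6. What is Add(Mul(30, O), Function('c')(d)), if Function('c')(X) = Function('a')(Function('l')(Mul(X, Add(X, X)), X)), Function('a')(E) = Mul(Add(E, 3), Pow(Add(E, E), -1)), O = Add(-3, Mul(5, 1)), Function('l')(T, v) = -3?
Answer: 60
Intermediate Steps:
O = 2 (O = Add(-3, 5) = 2)
Function('a')(E) = Mul(Rational(1, 2), Pow(E, -1), Add(3, E)) (Function('a')(E) = Mul(Add(3, E), Pow(Mul(2, E), -1)) = Mul(Add(3, E), Mul(Rational(1, 2), Pow(E, -1))) = Mul(Rational(1, 2), Pow(E, -1), Add(3, E)))
Function('c')(X) = 0 (Function('c')(X) = Mul(Rational(1, 2), Pow(-3, -1), Add(3, -3)) = Mul(Rational(1, 2), Rational(-1, 3), 0) = 0)
Add(Mul(30, O), Function('c')(d)) = Add(Mul(30, 2), 0) = Add(60, 0) = 60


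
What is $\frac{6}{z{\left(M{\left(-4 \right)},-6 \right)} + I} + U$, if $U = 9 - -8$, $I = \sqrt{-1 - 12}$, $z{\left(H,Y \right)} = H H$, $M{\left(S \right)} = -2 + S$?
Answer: $\frac{22469}{1309} - \frac{6 i \sqrt{13}}{1309} \approx 17.165 - 0.016527 i$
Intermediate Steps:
$z{\left(H,Y \right)} = H^{2}$
$I = i \sqrt{13}$ ($I = \sqrt{-13} = i \sqrt{13} \approx 3.6056 i$)
$U = 17$ ($U = 9 + 8 = 17$)
$\frac{6}{z{\left(M{\left(-4 \right)},-6 \right)} + I} + U = \frac{6}{\left(-2 - 4\right)^{2} + i \sqrt{13}} + 17 = \frac{6}{\left(-6\right)^{2} + i \sqrt{13}} + 17 = \frac{6}{36 + i \sqrt{13}} + 17 = 17 + \frac{6}{36 + i \sqrt{13}}$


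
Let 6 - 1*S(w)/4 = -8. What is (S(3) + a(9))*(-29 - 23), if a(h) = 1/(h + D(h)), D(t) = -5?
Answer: -2925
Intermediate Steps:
S(w) = 56 (S(w) = 24 - 4*(-8) = 24 + 32 = 56)
a(h) = 1/(-5 + h) (a(h) = 1/(h - 5) = 1/(-5 + h))
(S(3) + a(9))*(-29 - 23) = (56 + 1/(-5 + 9))*(-29 - 23) = (56 + 1/4)*(-52) = (225/4)*(-52) = -2925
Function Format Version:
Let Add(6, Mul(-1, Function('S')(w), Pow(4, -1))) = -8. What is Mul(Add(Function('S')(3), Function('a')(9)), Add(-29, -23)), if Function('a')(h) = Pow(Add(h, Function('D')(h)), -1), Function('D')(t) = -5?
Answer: -2925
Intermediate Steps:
Function('S')(w) = 56 (Function('S')(w) = Add(24, Mul(-4, -8)) = Add(24, 32) = 56)
Function('a')(h) = Pow(Add(-5, h), -1) (Function('a')(h) = Pow(Add(h, -5), -1) = Pow(Add(-5, h), -1))
Mul(Add(Function('S')(3), Function('a')(9)), Add(-29, -23)) = Mul(Add(56, Pow(Add(-5, 9), -1)), Add(-29, -23)) = Mul(Add(56, Pow(4, -1)), -52) = Mul(Add(56, Rational(1, 4)), -52) = Mul(Rational(225, 4), -52) = -2925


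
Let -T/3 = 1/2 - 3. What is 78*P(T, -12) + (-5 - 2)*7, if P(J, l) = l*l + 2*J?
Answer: 12353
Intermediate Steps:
T = 15/2 (T = -3*(1/2 - 3) = -3*(½ - 3) = -3*(-5/2) = 15/2 ≈ 7.5000)
P(J, l) = l² + 2*J
78*P(T, -12) + (-5 - 2)*7 = 78*((-12)² + 2*(15/2)) + (-5 - 2)*7 = 78*(144 + 15) - 7*7 = 78*159 - 49 = 12402 - 49 = 12353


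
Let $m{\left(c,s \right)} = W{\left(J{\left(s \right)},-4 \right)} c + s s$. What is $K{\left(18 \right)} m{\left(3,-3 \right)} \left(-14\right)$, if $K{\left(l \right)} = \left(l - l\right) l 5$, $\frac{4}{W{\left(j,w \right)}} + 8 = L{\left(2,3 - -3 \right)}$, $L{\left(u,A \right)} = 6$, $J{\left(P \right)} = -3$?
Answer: $0$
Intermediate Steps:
$W{\left(j,w \right)} = -2$ ($W{\left(j,w \right)} = \frac{4}{-8 + 6} = \frac{4}{-2} = 4 \left(- \frac{1}{2}\right) = -2$)
$m{\left(c,s \right)} = s^{2} - 2 c$ ($m{\left(c,s \right)} = - 2 c + s s = - 2 c + s^{2} = s^{2} - 2 c$)
$K{\left(l \right)} = 0$ ($K{\left(l \right)} = 0 l 5 = 0 \cdot 5 = 0$)
$K{\left(18 \right)} m{\left(3,-3 \right)} \left(-14\right) = 0 \left(\left(-3\right)^{2} - 6\right) \left(-14\right) = 0 \left(9 - 6\right) \left(-14\right) = 0 \cdot 3 \left(-14\right) = 0 \left(-42\right) = 0$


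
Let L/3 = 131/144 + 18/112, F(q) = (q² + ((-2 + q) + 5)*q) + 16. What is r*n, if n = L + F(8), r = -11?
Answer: -632797/336 ≈ -1883.3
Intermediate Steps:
F(q) = 16 + q² + q*(3 + q) (F(q) = (q² + (3 + q)*q) + 16 = (q² + q*(3 + q)) + 16 = 16 + q² + q*(3 + q))
L = 1079/336 (L = 3*(131/144 + 18/112) = 3*(131*(1/144) + 18*(1/112)) = 3*(131/144 + 9/56) = 3*(1079/1008) = 1079/336 ≈ 3.2113)
n = 57527/336 (n = 1079/336 + (16 + 2*8² + 3*8) = 1079/336 + (16 + 2*64 + 24) = 1079/336 + (16 + 128 + 24) = 1079/336 + 168 = 57527/336 ≈ 171.21)
r*n = -11*57527/336 = -632797/336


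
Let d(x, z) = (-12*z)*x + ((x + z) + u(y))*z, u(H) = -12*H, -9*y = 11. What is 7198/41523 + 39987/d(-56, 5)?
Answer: 5049773533/395921805 ≈ 12.754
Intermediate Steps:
y = -11/9 (y = -⅑*11 = -11/9 ≈ -1.2222)
d(x, z) = z*(44/3 + x + z) - 12*x*z (d(x, z) = (-12*z)*x + ((x + z) - 12*(-11/9))*z = -12*x*z + ((x + z) + 44/3)*z = -12*x*z + (44/3 + x + z)*z = -12*x*z + z*(44/3 + x + z) = z*(44/3 + x + z) - 12*x*z)
7198/41523 + 39987/d(-56, 5) = 7198/41523 + 39987/(((⅓)*5*(44 - 33*(-56) + 3*5))) = 7198*(1/41523) + 39987/(((⅓)*5*(44 + 1848 + 15))) = 7198/41523 + 39987/(((⅓)*5*1907)) = 7198/41523 + 39987/(9535/3) = 7198/41523 + 39987*(3/9535) = 7198/41523 + 119961/9535 = 5049773533/395921805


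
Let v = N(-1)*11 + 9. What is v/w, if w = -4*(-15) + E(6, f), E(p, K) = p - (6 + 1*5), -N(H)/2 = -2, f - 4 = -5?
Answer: 53/55 ≈ 0.96364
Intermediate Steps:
f = -1 (f = 4 - 5 = -1)
N(H) = 4 (N(H) = -2*(-2) = 4)
E(p, K) = -11 + p (E(p, K) = p - (6 + 5) = p - 1*11 = p - 11 = -11 + p)
v = 53 (v = 4*11 + 9 = 44 + 9 = 53)
w = 55 (w = -4*(-15) + (-11 + 6) = 60 - 5 = 55)
v/w = 53/55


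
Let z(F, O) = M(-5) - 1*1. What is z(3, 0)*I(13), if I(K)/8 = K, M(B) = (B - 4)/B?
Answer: 416/5 ≈ 83.200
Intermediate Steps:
M(B) = (-4 + B)/B
I(K) = 8*K
z(F, O) = ⅘ (z(F, O) = (-4 - 5)/(-5) - 1*1 = -⅕*(-9) - 1 = 9/5 - 1 = ⅘)
z(3, 0)*I(13) = 4*(8*13)/5 = (⅘)*104 = 416/5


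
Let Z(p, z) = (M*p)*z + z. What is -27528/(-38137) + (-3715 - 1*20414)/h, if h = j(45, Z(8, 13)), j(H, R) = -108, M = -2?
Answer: 102575633/457644 ≈ 224.14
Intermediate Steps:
Z(p, z) = z - 2*p*z (Z(p, z) = (-2*p)*z + z = -2*p*z + z = z - 2*p*z)
h = -108
-27528/(-38137) + (-3715 - 1*20414)/h = -27528/(-38137) + (-3715 - 1*20414)/(-108) = -27528*(-1/38137) + (-3715 - 20414)*(-1/108) = 27528/38137 - 24129*(-1/108) = 27528/38137 + 2681/12 = 102575633/457644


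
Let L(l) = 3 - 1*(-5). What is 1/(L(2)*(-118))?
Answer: -1/944 ≈ -0.0010593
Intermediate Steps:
L(l) = 8 (L(l) = 3 + 5 = 8)
1/(L(2)*(-118)) = 1/(8*(-118)) = 1/(-944) = -1/944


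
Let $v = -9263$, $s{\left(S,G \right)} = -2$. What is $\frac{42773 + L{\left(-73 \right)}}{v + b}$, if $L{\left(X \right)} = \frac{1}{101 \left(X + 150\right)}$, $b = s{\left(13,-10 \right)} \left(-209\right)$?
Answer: $- \frac{332645622}{68787565} \approx -4.8358$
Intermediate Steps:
$b = 418$ ($b = \left(-2\right) \left(-209\right) = 418$)
$L{\left(X \right)} = \frac{1}{15150 + 101 X}$ ($L{\left(X \right)} = \frac{1}{101 \left(150 + X\right)} = \frac{1}{15150 + 101 X}$)
$\frac{42773 + L{\left(-73 \right)}}{v + b} = \frac{42773 + \frac{1}{101 \left(150 - 73\right)}}{-9263 + 418} = \frac{42773 + \frac{1}{101 \cdot 77}}{-8845} = \left(42773 + \frac{1}{101} \cdot \frac{1}{77}\right) \left(- \frac{1}{8845}\right) = \left(42773 + \frac{1}{7777}\right) \left(- \frac{1}{8845}\right) = \frac{332645622}{7777} \left(- \frac{1}{8845}\right) = - \frac{332645622}{68787565}$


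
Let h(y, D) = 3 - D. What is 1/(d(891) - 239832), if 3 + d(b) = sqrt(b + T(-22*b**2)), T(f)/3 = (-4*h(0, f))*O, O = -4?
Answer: -79945/18894162618 - sqrt(93148819)/18894162618 ≈ -4.7420e-6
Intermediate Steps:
T(f) = 144 - 48*f (T(f) = 3*(-4*(3 - f)*(-4)) = 3*((-12 + 4*f)*(-4)) = 3*(48 - 16*f) = 144 - 48*f)
d(b) = -3 + sqrt(144 + b + 1056*b**2) (d(b) = -3 + sqrt(b + (144 - (-1056)*b**2)) = -3 + sqrt(b + (144 + 1056*b**2)) = -3 + sqrt(144 + b + 1056*b**2))
1/(d(891) - 239832) = 1/((-3 + sqrt(144 + 891 + 1056*891**2)) - 239832) = 1/((-3 + sqrt(144 + 891 + 1056*793881)) - 239832) = 1/((-3 + sqrt(144 + 891 + 838338336)) - 239832) = 1/((-3 + sqrt(838339371)) - 239832) = 1/((-3 + 3*sqrt(93148819)) - 239832) = 1/(-239835 + 3*sqrt(93148819))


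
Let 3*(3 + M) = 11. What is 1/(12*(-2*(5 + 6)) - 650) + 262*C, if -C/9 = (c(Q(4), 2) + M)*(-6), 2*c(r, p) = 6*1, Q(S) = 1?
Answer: 47414663/914 ≈ 51876.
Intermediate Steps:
M = ⅔ (M = -3 + (⅓)*11 = -3 + 11/3 = ⅔ ≈ 0.66667)
c(r, p) = 3 (c(r, p) = (6*1)/2 = (½)*6 = 3)
C = 198 (C = -9*(3 + ⅔)*(-6) = -33*(-6) = -9*(-22) = 198)
1/(12*(-2*(5 + 6)) - 650) + 262*C = 1/(12*(-2*(5 + 6)) - 650) + 262*198 = 1/(12*(-2*11) - 650) + 51876 = 1/(12*(-22) - 650) + 51876 = 1/(-264 - 650) + 51876 = 1/(-914) + 51876 = -1/914 + 51876 = 47414663/914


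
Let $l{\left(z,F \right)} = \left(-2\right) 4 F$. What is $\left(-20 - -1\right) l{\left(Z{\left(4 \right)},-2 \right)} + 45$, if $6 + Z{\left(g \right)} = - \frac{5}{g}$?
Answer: $-259$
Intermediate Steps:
$Z{\left(g \right)} = -6 - \frac{5}{g}$
$l{\left(z,F \right)} = - 8 F$
$\left(-20 - -1\right) l{\left(Z{\left(4 \right)},-2 \right)} + 45 = \left(-20 - -1\right) \left(\left(-8\right) \left(-2\right)\right) + 45 = \left(-20 + 1\right) 16 + 45 = \left(-19\right) 16 + 45 = -304 + 45 = -259$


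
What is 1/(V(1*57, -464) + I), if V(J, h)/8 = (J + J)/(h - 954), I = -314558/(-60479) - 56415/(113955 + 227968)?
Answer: 14661525231953/64407471335189 ≈ 0.22764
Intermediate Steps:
I = 104142692249/20679161117 (I = -314558*(-1/60479) - 56415/341923 = 314558/60479 - 56415*1/341923 = 314558/60479 - 56415/341923 = 104142692249/20679161117 ≈ 5.0361)
V(J, h) = 16*J/(-954 + h) (V(J, h) = 8*((J + J)/(h - 954)) = 8*((2*J)/(-954 + h)) = 8*(2*J/(-954 + h)) = 16*J/(-954 + h))
1/(V(1*57, -464) + I) = 1/(16*(1*57)/(-954 - 464) + 104142692249/20679161117) = 1/(16*57/(-1418) + 104142692249/20679161117) = 1/(16*57*(-1/1418) + 104142692249/20679161117) = 1/(-456/709 + 104142692249/20679161117) = 1/(64407471335189/14661525231953) = 14661525231953/64407471335189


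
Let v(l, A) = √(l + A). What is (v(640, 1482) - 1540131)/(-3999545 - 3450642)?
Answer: 1540131/7450187 - √2122/7450187 ≈ 0.20672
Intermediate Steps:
v(l, A) = √(A + l)
(v(640, 1482) - 1540131)/(-3999545 - 3450642) = (√(1482 + 640) - 1540131)/(-3999545 - 3450642) = (√2122 - 1540131)/(-7450187) = (-1540131 + √2122)*(-1/7450187) = 1540131/7450187 - √2122/7450187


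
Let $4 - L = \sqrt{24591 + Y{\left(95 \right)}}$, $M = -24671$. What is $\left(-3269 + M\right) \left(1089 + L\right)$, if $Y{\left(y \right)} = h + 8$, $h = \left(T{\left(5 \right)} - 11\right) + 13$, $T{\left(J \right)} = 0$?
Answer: $-30538420 + 27940 \sqrt{24601} \approx -2.6156 \cdot 10^{7}$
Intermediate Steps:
$h = 2$ ($h = \left(0 - 11\right) + 13 = -11 + 13 = 2$)
$Y{\left(y \right)} = 10$ ($Y{\left(y \right)} = 2 + 8 = 10$)
$L = 4 - \sqrt{24601}$ ($L = 4 - \sqrt{24591 + 10} = 4 - \sqrt{24601} \approx -152.85$)
$\left(-3269 + M\right) \left(1089 + L\right) = \left(-3269 - 24671\right) \left(1089 + \left(4 - \sqrt{24601}\right)\right) = - 27940 \left(1093 - \sqrt{24601}\right) = -30538420 + 27940 \sqrt{24601}$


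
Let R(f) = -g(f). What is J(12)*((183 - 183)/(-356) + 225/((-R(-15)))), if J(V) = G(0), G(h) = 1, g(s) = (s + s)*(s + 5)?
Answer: ¾ ≈ 0.75000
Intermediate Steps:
g(s) = 2*s*(5 + s) (g(s) = (2*s)*(5 + s) = 2*s*(5 + s))
J(V) = 1
R(f) = -2*f*(5 + f)
J(12)*((183 - 183)/(-356) + 225/((-R(-15)))) = 1*((183 - 183)/(-356) + 225/((-(-2)*(-15)*(5 - 15)))) = 1*(0*(-1/356) + 225/((-(-2)*(-15)*(-10)))) = 1*(0 + 225/((-1*(-300)))) = 1*(0 + 225/300) = 1*(0 + 225*(1/300)) = 1*(0 + ¾) = 1*(¾) = ¾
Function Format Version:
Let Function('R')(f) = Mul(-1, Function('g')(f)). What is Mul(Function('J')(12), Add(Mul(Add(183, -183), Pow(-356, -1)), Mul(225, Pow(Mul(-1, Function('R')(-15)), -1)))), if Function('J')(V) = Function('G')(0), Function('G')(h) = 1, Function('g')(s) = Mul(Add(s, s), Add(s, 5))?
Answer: Rational(3, 4) ≈ 0.75000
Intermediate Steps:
Function('g')(s) = Mul(2, s, Add(5, s)) (Function('g')(s) = Mul(Mul(2, s), Add(5, s)) = Mul(2, s, Add(5, s)))
Function('J')(V) = 1
Function('R')(f) = Mul(-2, f, Add(5, f)) (Function('R')(f) = Mul(-1, Mul(2, f, Add(5, f))) = Mul(-2, f, Add(5, f)))
Mul(Function('J')(12), Add(Mul(Add(183, -183), Pow(-356, -1)), Mul(225, Pow(Mul(-1, Function('R')(-15)), -1)))) = Mul(1, Add(Mul(Add(183, -183), Pow(-356, -1)), Mul(225, Pow(Mul(-1, Mul(-2, -15, Add(5, -15))), -1)))) = Mul(1, Add(Mul(0, Rational(-1, 356)), Mul(225, Pow(Mul(-1, Mul(-2, -15, -10)), -1)))) = Mul(1, Add(0, Mul(225, Pow(Mul(-1, -300), -1)))) = Mul(1, Add(0, Mul(225, Pow(300, -1)))) = Mul(1, Add(0, Mul(225, Rational(1, 300)))) = Mul(1, Add(0, Rational(3, 4))) = Mul(1, Rational(3, 4)) = Rational(3, 4)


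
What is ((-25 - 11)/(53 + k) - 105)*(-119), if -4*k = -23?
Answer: 2953461/235 ≈ 12568.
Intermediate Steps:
k = 23/4 (k = -¼*(-23) = 23/4 ≈ 5.7500)
((-25 - 11)/(53 + k) - 105)*(-119) = ((-25 - 11)/(53 + 23/4) - 105)*(-119) = (-36/235/4 - 105)*(-119) = (-36*4/235 - 105)*(-119) = (-144/235 - 105)*(-119) = -24819/235*(-119) = 2953461/235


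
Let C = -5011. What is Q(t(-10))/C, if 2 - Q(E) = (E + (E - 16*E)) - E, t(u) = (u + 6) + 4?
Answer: -2/5011 ≈ -0.00039912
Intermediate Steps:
t(u) = 10 + u (t(u) = (6 + u) + 4 = 10 + u)
Q(E) = 2 + 15*E (Q(E) = 2 - ((E + (E - 16*E)) - E) = 2 - ((E - 15*E) - E) = 2 - (-14*E - E) = 2 - (-15)*E = 2 + 15*E)
Q(t(-10))/C = (2 + 15*(10 - 10))/(-5011) = (2 + 15*0)*(-1/5011) = (2 + 0)*(-1/5011) = 2*(-1/5011) = -2/5011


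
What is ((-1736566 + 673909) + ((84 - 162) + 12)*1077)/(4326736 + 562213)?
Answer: -49293/212563 ≈ -0.23190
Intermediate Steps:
((-1736566 + 673909) + ((84 - 162) + 12)*1077)/(4326736 + 562213) = (-1062657 + (-78 + 12)*1077)/4888949 = (-1062657 - 66*1077)*(1/4888949) = (-1062657 - 71082)*(1/4888949) = -1133739*1/4888949 = -49293/212563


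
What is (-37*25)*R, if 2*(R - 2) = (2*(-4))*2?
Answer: 5550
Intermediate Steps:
R = -6 (R = 2 + ((2*(-4))*2)/2 = 2 + (-8*2)/2 = 2 + (½)*(-16) = 2 - 8 = -6)
(-37*25)*R = -37*25*(-6) = -925*(-6) = 5550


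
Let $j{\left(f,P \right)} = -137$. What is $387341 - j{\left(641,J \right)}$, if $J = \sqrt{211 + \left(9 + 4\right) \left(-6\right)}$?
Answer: $387478$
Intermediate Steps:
$J = \sqrt{133}$ ($J = \sqrt{211 + 13 \left(-6\right)} = \sqrt{211 - 78} = \sqrt{133} \approx 11.533$)
$387341 - j{\left(641,J \right)} = 387341 - -137 = 387341 + 137 = 387478$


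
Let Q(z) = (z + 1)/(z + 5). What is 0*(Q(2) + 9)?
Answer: 0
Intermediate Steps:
Q(z) = (1 + z)/(5 + z)
0*(Q(2) + 9) = 0*((1 + 2)/(5 + 2) + 9) = 0*(3/7 + 9) = 0*(66/7) = 0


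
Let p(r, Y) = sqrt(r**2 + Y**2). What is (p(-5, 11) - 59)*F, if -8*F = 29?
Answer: 1711/8 - 29*sqrt(146)/8 ≈ 170.07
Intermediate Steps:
F = -29/8 (F = -1/8*29 = -29/8 ≈ -3.6250)
p(r, Y) = sqrt(Y**2 + r**2)
(p(-5, 11) - 59)*F = (sqrt(11**2 + (-5)**2) - 59)*(-29/8) = (sqrt(121 + 25) - 59)*(-29/8) = (sqrt(146) - 59)*(-29/8) = (-59 + sqrt(146))*(-29/8) = 1711/8 - 29*sqrt(146)/8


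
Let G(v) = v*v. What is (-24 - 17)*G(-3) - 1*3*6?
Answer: -387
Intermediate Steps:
G(v) = v²
(-24 - 17)*G(-3) - 1*3*6 = (-24 - 17)*(-3)² - 1*3*6 = -41*9 - 3*6 = -369 - 18 = -387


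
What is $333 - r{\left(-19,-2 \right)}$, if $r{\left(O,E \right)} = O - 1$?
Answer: $353$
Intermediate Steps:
$r{\left(O,E \right)} = -1 + O$ ($r{\left(O,E \right)} = O + \left(-4 + 3\right) = O - 1 = -1 + O$)
$333 - r{\left(-19,-2 \right)} = 333 - \left(-1 - 19\right) = 333 - -20 = 333 + 20 = 353$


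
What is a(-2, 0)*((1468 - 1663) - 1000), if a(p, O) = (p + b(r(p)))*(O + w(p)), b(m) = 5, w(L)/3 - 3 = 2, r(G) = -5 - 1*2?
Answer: -53775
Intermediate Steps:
r(G) = -7 (r(G) = -5 - 2 = -7)
w(L) = 15 (w(L) = 9 + 3*2 = 9 + 6 = 15)
a(p, O) = (5 + p)*(15 + O) (a(p, O) = (p + 5)*(O + 15) = (5 + p)*(15 + O))
a(-2, 0)*((1468 - 1663) - 1000) = (75 + 5*0 + 15*(-2) + 0*(-2))*((1468 - 1663) - 1000) = (75 + 0 - 30 + 0)*(-195 - 1000) = 45*(-1195) = -53775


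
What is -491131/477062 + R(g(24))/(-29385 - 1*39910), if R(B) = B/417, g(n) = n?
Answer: -4730580064151/4595063569310 ≈ -1.0295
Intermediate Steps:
R(B) = B/417 (R(B) = B*(1/417) = B/417)
-491131/477062 + R(g(24))/(-29385 - 1*39910) = -491131/477062 + ((1/417)*24)/(-29385 - 1*39910) = -491131*1/477062 + 8/(139*(-29385 - 39910)) = -491131/477062 + (8/139)/(-69295) = -491131/477062 + (8/139)*(-1/69295) = -491131/477062 - 8/9632005 = -4730580064151/4595063569310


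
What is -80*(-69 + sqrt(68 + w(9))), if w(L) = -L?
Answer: 5520 - 80*sqrt(59) ≈ 4905.5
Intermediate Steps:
-80*(-69 + sqrt(68 + w(9))) = -80*(-69 + sqrt(68 - 1*9)) = -80*(-69 + sqrt(68 - 9)) = -80*(-69 + sqrt(59)) = 5520 - 80*sqrt(59)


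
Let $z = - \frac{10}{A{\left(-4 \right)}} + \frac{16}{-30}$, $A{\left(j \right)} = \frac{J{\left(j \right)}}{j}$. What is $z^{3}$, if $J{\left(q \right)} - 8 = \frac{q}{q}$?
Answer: $\frac{5451776}{91125} \approx 59.827$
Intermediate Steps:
$J{\left(q \right)} = 9$ ($J{\left(q \right)} = 8 + \frac{q}{q} = 8 + 1 = 9$)
$A{\left(j \right)} = \frac{9}{j}$
$z = \frac{176}{45}$ ($z = - \frac{10}{9 \frac{1}{-4}} + \frac{16}{-30} = - \frac{10}{9 \left(- \frac{1}{4}\right)} + 16 \left(- \frac{1}{30}\right) = - \frac{10}{- \frac{9}{4}} - \frac{8}{15} = \left(-10\right) \left(- \frac{4}{9}\right) - \frac{8}{15} = \frac{40}{9} - \frac{8}{15} = \frac{176}{45} \approx 3.9111$)
$z^{3} = \left(\frac{176}{45}\right)^{3} = \frac{5451776}{91125}$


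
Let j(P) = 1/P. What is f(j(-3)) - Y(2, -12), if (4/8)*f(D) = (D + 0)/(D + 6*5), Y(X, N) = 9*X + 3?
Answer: -1871/89 ≈ -21.022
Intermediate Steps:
Y(X, N) = 3 + 9*X
f(D) = 2*D/(30 + D) (f(D) = 2*((D + 0)/(D + 6*5)) = 2*(D/(D + 30)) = 2*(D/(30 + D)) = 2*D/(30 + D))
f(j(-3)) - Y(2, -12) = 2/(-3*(30 + 1/(-3))) - (3 + 9*2) = 2*(-1/3)/(30 - 1/3) - (3 + 18) = 2*(-1/3)/(89/3) - 1*21 = 2*(-1/3)*(3/89) - 21 = -2/89 - 21 = -1871/89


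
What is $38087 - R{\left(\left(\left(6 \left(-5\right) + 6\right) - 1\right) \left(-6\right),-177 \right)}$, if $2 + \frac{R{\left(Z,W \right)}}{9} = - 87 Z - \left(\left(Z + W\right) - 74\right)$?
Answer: $154646$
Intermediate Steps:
$R{\left(Z,W \right)} = 648 - 792 Z - 9 W$ ($R{\left(Z,W \right)} = -18 + 9 \left(- 87 Z - \left(\left(Z + W\right) - 74\right)\right) = -18 + 9 \left(- 87 Z - \left(\left(W + Z\right) - 74\right)\right) = -18 + 9 \left(- 87 Z - \left(-74 + W + Z\right)\right) = -18 + 9 \left(74 - W - 88 Z\right) = -18 - \left(-666 + 9 W + 792 Z\right) = 648 - 792 Z - 9 W$)
$38087 - R{\left(\left(\left(6 \left(-5\right) + 6\right) - 1\right) \left(-6\right),-177 \right)} = 38087 - \left(648 - 792 \left(\left(6 \left(-5\right) + 6\right) - 1\right) \left(-6\right) - -1593\right) = 38087 - \left(648 - 792 \left(\left(-30 + 6\right) - 1\right) \left(-6\right) + 1593\right) = 38087 - \left(648 - 792 \left(-24 - 1\right) \left(-6\right) + 1593\right) = 38087 - \left(648 - 792 \left(\left(-25\right) \left(-6\right)\right) + 1593\right) = 38087 - \left(648 - 118800 + 1593\right) = 38087 - -116559 = 38087 + 116559 = 154646$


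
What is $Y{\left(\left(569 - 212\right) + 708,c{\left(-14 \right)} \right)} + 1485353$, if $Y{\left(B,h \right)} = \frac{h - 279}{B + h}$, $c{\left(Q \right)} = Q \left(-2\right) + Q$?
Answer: $\frac{1602695622}{1079} \approx 1.4854 \cdot 10^{6}$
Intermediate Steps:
$c{\left(Q \right)} = - Q$ ($c{\left(Q \right)} = - 2 Q + Q = - Q$)
$Y{\left(B,h \right)} = \frac{-279 + h}{B + h}$
$Y{\left(\left(569 - 212\right) + 708,c{\left(-14 \right)} \right)} + 1485353 = \frac{-279 - -14}{\left(\left(569 - 212\right) + 708\right) - -14} + 1485353 = \frac{-279 + 14}{\left(357 + 708\right) + 14} + 1485353 = \frac{1}{1065 + 14} \left(-265\right) + 1485353 = \frac{1}{1079} \left(-265\right) + 1485353 = - \frac{265}{1079} + 1485353 = \frac{1602695622}{1079}$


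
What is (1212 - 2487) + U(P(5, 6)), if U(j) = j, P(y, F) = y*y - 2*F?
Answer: -1262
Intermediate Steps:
P(y, F) = y² - 2*F
(1212 - 2487) + U(P(5, 6)) = (1212 - 2487) + (5² - 2*6) = -1275 + (25 - 12) = -1275 + 13 = -1262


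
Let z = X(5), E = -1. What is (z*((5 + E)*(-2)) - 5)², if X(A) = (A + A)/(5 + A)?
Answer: 169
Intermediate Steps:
X(A) = 2*A/(5 + A) (X(A) = (2*A)/(5 + A) = 2*A/(5 + A))
z = 1 (z = 2*5/(5 + 5) = 2*5/10 = 2*5*(⅒) = 1)
(z*((5 + E)*(-2)) - 5)² = (1*((5 - 1)*(-2)) - 5)² = (1*(4*(-2)) - 5)² = (1*(-8) - 5)² = (-8 - 5)² = (-13)² = 169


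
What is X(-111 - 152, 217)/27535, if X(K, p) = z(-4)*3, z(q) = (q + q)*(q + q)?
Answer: 192/27535 ≈ 0.0069729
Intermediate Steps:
z(q) = 4*q**2 (z(q) = (2*q)*(2*q) = 4*q**2)
X(K, p) = 192 (X(K, p) = (4*(-4)**2)*3 = (4*16)*3 = 64*3 = 192)
X(-111 - 152, 217)/27535 = 192/27535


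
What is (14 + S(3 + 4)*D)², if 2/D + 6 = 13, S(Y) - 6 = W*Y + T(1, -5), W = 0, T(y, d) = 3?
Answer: 13456/49 ≈ 274.61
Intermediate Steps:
S(Y) = 9 (S(Y) = 6 + (0*Y + 3) = 6 + (0 + 3) = 6 + 3 = 9)
D = 2/7 (D = 2/(-6 + 13) = 2/7 ≈ 0.28571)
(14 + S(3 + 4)*D)² = (14 + 9*(2/7))² = (14 + 18/7)² = (116/7)² = 13456/49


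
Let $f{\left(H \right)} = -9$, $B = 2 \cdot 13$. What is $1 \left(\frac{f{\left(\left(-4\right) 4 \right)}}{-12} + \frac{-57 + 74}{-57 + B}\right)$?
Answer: $\frac{25}{124} \approx 0.20161$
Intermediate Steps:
$B = 26$
$1 \left(\frac{f{\left(\left(-4\right) 4 \right)}}{-12} + \frac{-57 + 74}{-57 + B}\right) = 1 \left(- \frac{9}{-12} + \frac{-57 + 74}{-57 + 26}\right) = 1 \left(\left(-9\right) \left(- \frac{1}{12}\right) + \frac{17}{-31}\right) = 1 \left(\frac{3}{4} + 17 \left(- \frac{1}{31}\right)\right) = 1 \left(\frac{3}{4} - \frac{17}{31}\right) = 1 \cdot \frac{25}{124} = \frac{25}{124}$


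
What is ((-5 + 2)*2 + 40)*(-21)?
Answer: -714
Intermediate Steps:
((-5 + 2)*2 + 40)*(-21) = (-3*2 + 40)*(-21) = (-6 + 40)*(-21) = 34*(-21) = -714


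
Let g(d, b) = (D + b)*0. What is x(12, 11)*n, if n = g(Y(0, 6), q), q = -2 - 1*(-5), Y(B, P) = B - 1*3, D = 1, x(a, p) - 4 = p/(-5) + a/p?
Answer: 0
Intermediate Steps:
x(a, p) = 4 - p/5 + a/p (x(a, p) = 4 + (p/(-5) + a/p) = 4 + (p*(-⅕) + a/p) = 4 + (-p/5 + a/p) = 4 - p/5 + a/p)
Y(B, P) = -3 + B (Y(B, P) = B - 3 = -3 + B)
q = 3 (q = -2 + 5 = 3)
g(d, b) = 0 (g(d, b) = (1 + b)*0 = 0)
n = 0
x(12, 11)*n = (4 - ⅕*11 + 12/11)*0 = (4 - 11/5 + 12*(1/11))*0 = (4 - 11/5 + 12/11)*0 = (159/55)*0 = 0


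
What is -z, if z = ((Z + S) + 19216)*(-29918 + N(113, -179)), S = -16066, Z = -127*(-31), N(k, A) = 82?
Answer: 211447732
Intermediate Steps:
Z = 3937
z = -211447732 (z = ((3937 - 16066) + 19216)*(-29918 + 82) = (-12129 + 19216)*(-29836) = 7087*(-29836) = -211447732)
-z = -1*(-211447732) = 211447732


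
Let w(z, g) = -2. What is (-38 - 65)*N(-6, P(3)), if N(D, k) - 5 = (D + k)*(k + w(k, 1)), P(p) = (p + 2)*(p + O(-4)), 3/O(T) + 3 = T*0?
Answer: -3811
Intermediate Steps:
O(T) = -1 (O(T) = 3/(-3 + T*0) = 3/(-3 + 0) = 3/(-3) = 3*(-⅓) = -1)
P(p) = (-1 + p)*(2 + p) (P(p) = (p + 2)*(p - 1) = (2 + p)*(-1 + p) = (-1 + p)*(2 + p))
N(D, k) = 5 + (-2 + k)*(D + k) (N(D, k) = 5 + (D + k)*(k - 2) = 5 + (D + k)*(-2 + k) = 5 + (-2 + k)*(D + k))
(-38 - 65)*N(-6, P(3)) = (-38 - 65)*(5 + (-2 + 3 + 3²)² - 2*(-6) - 2*(-2 + 3 + 3²) - 6*(-2 + 3 + 3²)) = -103*(5 + (-2 + 3 + 9)² + 12 - 2*(-2 + 3 + 9) - 6*(-2 + 3 + 9)) = -103*(5 + 10² + 12 - 2*10 - 6*10) = -103*(5 + 100 + 12 - 20 - 60) = -103*37 = -3811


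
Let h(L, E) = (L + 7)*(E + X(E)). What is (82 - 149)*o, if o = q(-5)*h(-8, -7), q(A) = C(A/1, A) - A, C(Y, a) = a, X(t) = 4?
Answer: 0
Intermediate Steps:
h(L, E) = (4 + E)*(7 + L) (h(L, E) = (L + 7)*(E + 4) = (7 + L)*(4 + E) = (4 + E)*(7 + L))
q(A) = 0 (q(A) = A - A = 0)
o = 0 (o = 0*(28 + 4*(-8) + 7*(-7) - 7*(-8)) = 0*(28 - 32 - 49 + 56) = 0*3 = 0)
(82 - 149)*o = (82 - 149)*0 = -67*0 = 0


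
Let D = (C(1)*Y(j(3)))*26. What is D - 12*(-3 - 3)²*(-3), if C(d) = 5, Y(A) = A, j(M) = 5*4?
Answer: 3896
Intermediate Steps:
j(M) = 20
D = 2600 (D = (5*20)*26 = 100*26 = 2600)
D - 12*(-3 - 3)²*(-3) = 2600 - 12*(-3 - 3)²*(-3) = 2600 - 12*(-6)²*(-3) = 2600 - 12*36*(-3) = 2600 - 432*(-3) = 2600 - 1*(-1296) = 2600 + 1296 = 3896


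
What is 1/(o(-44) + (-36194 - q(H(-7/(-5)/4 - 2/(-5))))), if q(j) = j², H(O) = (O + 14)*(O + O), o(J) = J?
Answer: -64/2350561 ≈ -2.7228e-5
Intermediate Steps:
H(O) = 2*O*(14 + O) (H(O) = (14 + O)*(2*O) = 2*O*(14 + O))
1/(o(-44) + (-36194 - q(H(-7/(-5)/4 - 2/(-5))))) = 1/(-44 + (-36194 - (2*(-7/(-5)/4 - 2/(-5))*(14 + (-7/(-5)/4 - 2/(-5))))²)) = 1/(-44 + (-36194 - (2*(-7*(-⅕)*(¼) - 2*(-⅕))*(14 + (-7*(-⅕)*(¼) - 2*(-⅕))))²)) = 1/(-44 + (-36194 - (2*((7/5)*(¼) + ⅖)*(14 + ((7/5)*(¼) + ⅖)))²)) = 1/(-44 + (-36194 - (2*(7/20 + ⅖)*(14 + (7/20 + ⅖)))²)) = 1/(-44 + (-36194 - (2*(¾)*(14 + ¾))²)) = 1/(-44 + (-36194 - (2*(¾)*(59/4))²)) = 1/(-44 + (-36194 - (177/8)²)) = 1/(-44 + (-36194 - 1*31329/64)) = 1/(-44 + (-36194 - 31329/64)) = 1/(-44 - 2347745/64) = 1/(-2350561/64) = -64/2350561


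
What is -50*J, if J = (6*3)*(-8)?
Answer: 7200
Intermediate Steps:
J = -144 (J = 18*(-8) = -144)
-50*J = -50*(-144) = 7200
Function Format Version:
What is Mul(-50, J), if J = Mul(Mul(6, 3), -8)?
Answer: 7200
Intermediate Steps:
J = -144 (J = Mul(18, -8) = -144)
Mul(-50, J) = Mul(-50, -144) = 7200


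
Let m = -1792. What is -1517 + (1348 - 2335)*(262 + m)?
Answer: 1508593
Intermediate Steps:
-1517 + (1348 - 2335)*(262 + m) = -1517 + (1348 - 2335)*(262 - 1792) = -1517 - 987*(-1530) = -1517 + 1510110 = 1508593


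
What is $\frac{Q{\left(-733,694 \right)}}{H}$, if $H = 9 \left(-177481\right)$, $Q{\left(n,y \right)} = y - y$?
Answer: $0$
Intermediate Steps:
$Q{\left(n,y \right)} = 0$
$H = -1597329$
$\frac{Q{\left(-733,694 \right)}}{H} = \frac{0}{-1597329} = 0 \left(- \frac{1}{1597329}\right) = 0$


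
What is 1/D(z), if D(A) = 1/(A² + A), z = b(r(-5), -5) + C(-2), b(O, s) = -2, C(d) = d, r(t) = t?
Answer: 12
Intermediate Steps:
z = -4 (z = -2 - 2 = -4)
D(A) = 1/(A + A²)
1/D(z) = 1/(1/((-4)*(1 - 4))) = 1/(-¼/(-3)) = 1/(-¼*(-⅓)) = 1/(1/12) = 12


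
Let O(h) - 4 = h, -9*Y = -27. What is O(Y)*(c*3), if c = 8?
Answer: 168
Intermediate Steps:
Y = 3 (Y = -⅑*(-27) = 3)
O(h) = 4 + h
O(Y)*(c*3) = (4 + 3)*(8*3) = 7*24 = 168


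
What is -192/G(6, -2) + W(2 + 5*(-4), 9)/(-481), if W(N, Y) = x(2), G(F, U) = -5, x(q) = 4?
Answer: 92332/2405 ≈ 38.392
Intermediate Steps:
W(N, Y) = 4
-192/G(6, -2) + W(2 + 5*(-4), 9)/(-481) = -192/(-5) + 4/(-481) = -192*(-⅕) + 4*(-1/481) = 192/5 - 4/481 = 92332/2405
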